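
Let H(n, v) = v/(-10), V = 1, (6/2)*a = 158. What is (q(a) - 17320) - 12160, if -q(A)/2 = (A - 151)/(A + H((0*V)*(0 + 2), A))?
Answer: -20957330/711 ≈ -29476.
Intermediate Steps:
a = 158/3 (a = (⅓)*158 = 158/3 ≈ 52.667)
H(n, v) = -v/10 (H(n, v) = v*(-⅒) = -v/10)
q(A) = -20*(-151 + A)/(9*A) (q(A) = -2*(A - 151)/(A - A/10) = -2*(-151 + A)/(9*A/10) = -2*(-151 + A)*10/(9*A) = -20*(-151 + A)/(9*A))
(q(a) - 17320) - 12160 = (20*(151 - 1*158/3)/(9*(158/3)) - 17320) - 12160 = ((20/9)*(3/158)*(151 - 158/3) - 17320) - 12160 = ((20/9)*(3/158)*(295/3) - 17320) - 12160 = (2950/711 - 17320) - 12160 = -12311570/711 - 12160 = -20957330/711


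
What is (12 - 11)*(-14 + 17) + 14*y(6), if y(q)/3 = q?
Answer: 255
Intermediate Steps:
y(q) = 3*q
(12 - 11)*(-14 + 17) + 14*y(6) = (12 - 11)*(-14 + 17) + 14*(3*6) = 1*3 + 14*18 = 3 + 252 = 255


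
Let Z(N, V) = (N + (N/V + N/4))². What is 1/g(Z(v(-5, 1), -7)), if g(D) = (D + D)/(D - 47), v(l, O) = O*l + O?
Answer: -671/961 ≈ -0.69823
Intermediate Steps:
v(l, O) = O + O*l
Z(N, V) = (5*N/4 + N/V)² (Z(N, V) = (N + (N/V + N*(¼)))² = (N + (N/V + N/4))² = (N + (N/4 + N/V))² = (5*N/4 + N/V)²)
g(D) = 2*D/(-47 + D) (g(D) = (2*D)/(-47 + D) = 2*D/(-47 + D))
1/g(Z(v(-5, 1), -7)) = 1/(2*((1/16)*(1*(1 - 5))²*(4 + 5*(-7))²/(-7)²)/(-47 + (1/16)*(1*(1 - 5))²*(4 + 5*(-7))²/(-7)²)) = 1/(2*((1/16)*(1*(-4))²*(1/49)*(4 - 35)²)/(-47 + (1/16)*(1*(-4))²*(1/49)*(4 - 35)²)) = 1/(2*((1/16)*(-4)²*(1/49)*(-31)²)/(-47 + (1/16)*(-4)²*(1/49)*(-31)²)) = 1/(2*((1/16)*16*(1/49)*961)/(-47 + (1/16)*16*(1/49)*961)) = 1/(2*(961/49)/(-47 + 961/49)) = 1/(2*(961/49)/(-1342/49)) = 1/(2*(961/49)*(-49/1342)) = 1/(-961/671) = -671/961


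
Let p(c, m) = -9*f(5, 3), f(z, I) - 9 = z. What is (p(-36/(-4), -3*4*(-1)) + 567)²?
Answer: 194481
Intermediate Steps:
f(z, I) = 9 + z
p(c, m) = -126 (p(c, m) = -9*(9 + 5) = -9*14 = -126)
(p(-36/(-4), -3*4*(-1)) + 567)² = (-126 + 567)² = 441² = 194481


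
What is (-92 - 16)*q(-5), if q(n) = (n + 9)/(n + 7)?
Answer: -216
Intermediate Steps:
q(n) = (9 + n)/(7 + n)
(-92 - 16)*q(-5) = (-92 - 16)*((9 - 5)/(7 - 5)) = -108*4/2 = -54*4 = -108*2 = -216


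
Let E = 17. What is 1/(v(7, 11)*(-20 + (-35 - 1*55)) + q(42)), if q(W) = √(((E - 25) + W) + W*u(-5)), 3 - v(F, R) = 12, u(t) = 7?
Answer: 495/489886 - √82/489886 ≈ 0.00099196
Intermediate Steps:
v(F, R) = -9 (v(F, R) = 3 - 1*12 = 3 - 12 = -9)
q(W) = √(-8 + 8*W) (q(W) = √(((17 - 25) + W) + W*7) = √((-8 + W) + 7*W) = √(-8 + 8*W))
1/(v(7, 11)*(-20 + (-35 - 1*55)) + q(42)) = 1/(-9*(-20 + (-35 - 1*55)) + 2*√(-2 + 2*42)) = 1/(-9*(-20 + (-35 - 55)) + 2*√(-2 + 84)) = 1/(-9*(-20 - 90) + 2*√82) = 1/(-9*(-110) + 2*√82) = 1/(990 + 2*√82)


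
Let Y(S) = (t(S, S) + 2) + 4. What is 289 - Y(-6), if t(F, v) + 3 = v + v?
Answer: 298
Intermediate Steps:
t(F, v) = -3 + 2*v (t(F, v) = -3 + (v + v) = -3 + 2*v)
Y(S) = 3 + 2*S (Y(S) = ((-3 + 2*S) + 2) + 4 = (-1 + 2*S) + 4 = 3 + 2*S)
289 - Y(-6) = 289 - (3 + 2*(-6)) = 289 - (3 - 12) = 289 - 1*(-9) = 289 + 9 = 298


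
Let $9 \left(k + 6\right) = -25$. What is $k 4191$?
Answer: $- \frac{110363}{3} \approx -36788.0$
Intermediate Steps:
$k = - \frac{79}{9}$ ($k = -6 + \frac{1}{9} \left(-25\right) = -6 - \frac{25}{9} = - \frac{79}{9} \approx -8.7778$)
$k 4191 = \left(- \frac{79}{9}\right) 4191 = - \frac{110363}{3}$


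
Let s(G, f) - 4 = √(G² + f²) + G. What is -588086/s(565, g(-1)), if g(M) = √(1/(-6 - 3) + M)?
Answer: -1505794203/20417 + 882129*√2873015/20417 ≈ -518.59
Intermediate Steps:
g(M) = √(-⅑ + M) (g(M) = √(1/(-9) + M) = √(-⅑ + M))
s(G, f) = 4 + G + √(G² + f²) (s(G, f) = 4 + (√(G² + f²) + G) = 4 + (G + √(G² + f²)) = 4 + G + √(G² + f²))
-588086/s(565, g(-1)) = -588086/(4 + 565 + √(565² + (√(-1 + 9*(-1))/3)²)) = -588086/(4 + 565 + √(319225 + (√(-1 - 9)/3)²)) = -588086/(4 + 565 + √(319225 + (√(-10)/3)²)) = -588086/(4 + 565 + √(319225 + ((I*√10)/3)²)) = -588086/(4 + 565 + √(319225 + (I*√10/3)²)) = -588086/(4 + 565 + √(319225 - 10/9)) = -588086/(4 + 565 + √(2873015/9)) = -588086/(4 + 565 + √2873015/3) = -588086/(569 + √2873015/3)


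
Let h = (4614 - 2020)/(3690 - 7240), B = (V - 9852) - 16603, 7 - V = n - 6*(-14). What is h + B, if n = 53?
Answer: -47189672/1775 ≈ -26586.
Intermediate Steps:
V = -130 (V = 7 - (53 - 6*(-14)) = 7 - (53 + 84) = 7 - 1*137 = 7 - 137 = -130)
B = -26585 (B = (-130 - 9852) - 16603 = -9982 - 16603 = -26585)
h = -1297/1775 (h = 2594/(-3550) = 2594*(-1/3550) = -1297/1775 ≈ -0.73070)
h + B = -1297/1775 - 26585 = -47189672/1775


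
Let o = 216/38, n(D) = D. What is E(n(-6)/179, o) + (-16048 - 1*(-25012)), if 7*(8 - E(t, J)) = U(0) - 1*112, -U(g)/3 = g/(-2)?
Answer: 8988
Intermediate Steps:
U(g) = 3*g/2 (U(g) = -3*g/(-2) = -3*g*(-1)/2 = -(-3)*g/2 = 3*g/2)
o = 108/19 (o = 216*(1/38) = 108/19 ≈ 5.6842)
E(t, J) = 24 (E(t, J) = 8 - ((3/2)*0 - 1*112)/7 = 8 - (0 - 112)/7 = 8 - 1/7*(-112) = 8 + 16 = 24)
E(n(-6)/179, o) + (-16048 - 1*(-25012)) = 24 + (-16048 - 1*(-25012)) = 24 + (-16048 + 25012) = 24 + 8964 = 8988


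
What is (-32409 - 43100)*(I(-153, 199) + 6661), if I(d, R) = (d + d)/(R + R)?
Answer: -100078571474/199 ≈ -5.0291e+8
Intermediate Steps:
I(d, R) = d/R (I(d, R) = (2*d)/((2*R)) = (2*d)*(1/(2*R)) = d/R)
(-32409 - 43100)*(I(-153, 199) + 6661) = (-32409 - 43100)*(-153/199 + 6661) = -75509*(-153*1/199 + 6661) = -75509*(-153/199 + 6661) = -75509*1325386/199 = -100078571474/199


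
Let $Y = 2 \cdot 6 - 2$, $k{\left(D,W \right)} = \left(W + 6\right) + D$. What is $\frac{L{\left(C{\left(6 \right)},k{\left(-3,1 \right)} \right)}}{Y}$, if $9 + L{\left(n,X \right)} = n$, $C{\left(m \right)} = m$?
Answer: $- \frac{3}{10} \approx -0.3$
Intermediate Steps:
$k{\left(D,W \right)} = 6 + D + W$ ($k{\left(D,W \right)} = \left(6 + W\right) + D = 6 + D + W$)
$L{\left(n,X \right)} = -9 + n$
$Y = 10$ ($Y = 12 - 2 = 10$)
$\frac{L{\left(C{\left(6 \right)},k{\left(-3,1 \right)} \right)}}{Y} = \frac{-9 + 6}{10} = \left(-3\right) \frac{1}{10} = - \frac{3}{10}$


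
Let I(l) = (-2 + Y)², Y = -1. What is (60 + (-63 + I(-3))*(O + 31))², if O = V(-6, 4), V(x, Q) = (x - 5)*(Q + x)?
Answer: 7851204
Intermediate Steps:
V(x, Q) = (-5 + x)*(Q + x)
O = 22 (O = (-6)² - 5*4 - 5*(-6) + 4*(-6) = 36 - 20 + 30 - 24 = 22)
I(l) = 9 (I(l) = (-2 - 1)² = (-3)² = 9)
(60 + (-63 + I(-3))*(O + 31))² = (60 + (-63 + 9)*(22 + 31))² = (60 - 54*53)² = (60 - 2862)² = (-2802)² = 7851204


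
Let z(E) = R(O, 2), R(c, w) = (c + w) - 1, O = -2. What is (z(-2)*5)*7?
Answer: -35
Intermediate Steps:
R(c, w) = -1 + c + w
z(E) = -1 (z(E) = -1 - 2 + 2 = -1)
(z(-2)*5)*7 = -1*5*7 = -5*7 = -35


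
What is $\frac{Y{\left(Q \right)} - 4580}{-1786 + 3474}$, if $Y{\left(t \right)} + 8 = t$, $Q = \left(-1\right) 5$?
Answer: $- \frac{4593}{1688} \approx -2.721$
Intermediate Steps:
$Q = -5$
$Y{\left(t \right)} = -8 + t$
$\frac{Y{\left(Q \right)} - 4580}{-1786 + 3474} = \frac{\left(-8 - 5\right) - 4580}{-1786 + 3474} = \frac{-13 - 4580}{1688} = \left(-4593\right) \frac{1}{1688} = - \frac{4593}{1688}$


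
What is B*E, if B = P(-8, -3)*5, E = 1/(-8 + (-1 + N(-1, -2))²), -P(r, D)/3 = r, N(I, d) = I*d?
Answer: -120/7 ≈ -17.143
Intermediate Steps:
P(r, D) = -3*r
E = -⅐ (E = 1/(-8 + (-1 - 1*(-2))²) = 1/(-8 + (-1 + 2)²) = 1/(-8 + 1²) = 1/(-8 + 1) = 1/(-7) = -⅐ ≈ -0.14286)
B = 120 (B = -3*(-8)*5 = 24*5 = 120)
B*E = 120*(-⅐) = -120/7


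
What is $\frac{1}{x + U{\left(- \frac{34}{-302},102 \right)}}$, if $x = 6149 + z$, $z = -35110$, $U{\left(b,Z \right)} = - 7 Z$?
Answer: $- \frac{1}{29675} \approx -3.3698 \cdot 10^{-5}$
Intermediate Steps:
$x = -28961$ ($x = 6149 - 35110 = -28961$)
$\frac{1}{x + U{\left(- \frac{34}{-302},102 \right)}} = \frac{1}{-28961 - 714} = \frac{1}{-29675} = - \frac{1}{29675}$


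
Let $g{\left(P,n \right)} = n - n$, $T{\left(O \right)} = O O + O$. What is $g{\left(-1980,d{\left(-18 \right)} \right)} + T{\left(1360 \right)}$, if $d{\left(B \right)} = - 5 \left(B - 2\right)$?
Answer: $1850960$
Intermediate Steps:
$T{\left(O \right)} = O + O^{2}$ ($T{\left(O \right)} = O^{2} + O = O + O^{2}$)
$d{\left(B \right)} = 10 - 5 B$ ($d{\left(B \right)} = - 5 \left(-2 + B\right) = 10 - 5 B$)
$g{\left(P,n \right)} = 0$
$g{\left(-1980,d{\left(-18 \right)} \right)} + T{\left(1360 \right)} = 0 + 1360 \left(1 + 1360\right) = 0 + 1360 \cdot 1361 = 0 + 1850960 = 1850960$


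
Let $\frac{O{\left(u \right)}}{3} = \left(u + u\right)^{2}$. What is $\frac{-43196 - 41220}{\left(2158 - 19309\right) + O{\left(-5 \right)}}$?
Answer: $\frac{84416}{16851} \approx 5.0096$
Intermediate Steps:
$O{\left(u \right)} = 12 u^{2}$ ($O{\left(u \right)} = 3 \left(u + u\right)^{2} = 3 \left(2 u\right)^{2} = 3 \cdot 4 u^{2} = 12 u^{2}$)
$\frac{-43196 - 41220}{\left(2158 - 19309\right) + O{\left(-5 \right)}} = \frac{-43196 - 41220}{\left(2158 - 19309\right) + 12 \left(-5\right)^{2}} = - \frac{84416}{-17151 + 12 \cdot 25} = - \frac{84416}{-17151 + 300} = - \frac{84416}{-16851} = \left(-84416\right) \left(- \frac{1}{16851}\right) = \frac{84416}{16851}$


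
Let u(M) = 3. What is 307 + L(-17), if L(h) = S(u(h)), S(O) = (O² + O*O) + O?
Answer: 328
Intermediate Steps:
S(O) = O + 2*O² (S(O) = (O² + O²) + O = 2*O² + O = O + 2*O²)
L(h) = 21 (L(h) = 3*(1 + 2*3) = 3*(1 + 6) = 3*7 = 21)
307 + L(-17) = 307 + 21 = 328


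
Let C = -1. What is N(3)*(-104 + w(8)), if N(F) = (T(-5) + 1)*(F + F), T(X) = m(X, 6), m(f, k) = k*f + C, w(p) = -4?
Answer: 19440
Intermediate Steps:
m(f, k) = -1 + f*k (m(f, k) = k*f - 1 = f*k - 1 = -1 + f*k)
T(X) = -1 + 6*X (T(X) = -1 + X*6 = -1 + 6*X)
N(F) = -60*F (N(F) = ((-1 + 6*(-5)) + 1)*(F + F) = ((-1 - 30) + 1)*(2*F) = (-31 + 1)*(2*F) = -60*F)
N(3)*(-104 + w(8)) = (-60*3)*(-104 - 4) = -180*(-108) = 19440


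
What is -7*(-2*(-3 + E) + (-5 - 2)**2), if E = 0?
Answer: -385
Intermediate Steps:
-7*(-2*(-3 + E) + (-5 - 2)**2) = -7*(-2*(-3 + 0) + (-5 - 2)**2) = -7*(-2*(-3) + (-7)**2) = -7*(6 + 49) = -7*55 = -385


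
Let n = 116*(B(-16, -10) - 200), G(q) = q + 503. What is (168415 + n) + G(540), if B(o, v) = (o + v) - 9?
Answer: 142198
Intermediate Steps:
G(q) = 503 + q
B(o, v) = -9 + o + v
n = -27260 (n = 116*((-9 - 16 - 10) - 200) = 116*(-35 - 200) = 116*(-235) = -27260)
(168415 + n) + G(540) = (168415 - 27260) + (503 + 540) = 141155 + 1043 = 142198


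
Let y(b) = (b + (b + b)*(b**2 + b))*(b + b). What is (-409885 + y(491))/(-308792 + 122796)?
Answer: -232953749605/185996 ≈ -1.2525e+6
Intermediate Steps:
y(b) = 2*b*(b + 2*b*(b + b**2)) (y(b) = (b + (2*b)*(b + b**2))*(2*b) = (b + 2*b*(b + b**2))*(2*b) = 2*b*(b + 2*b*(b + b**2)))
(-409885 + y(491))/(-308792 + 122796) = (-409885 + 491**2*(2 + 4*491 + 4*491**2))/(-308792 + 122796) = (-409885 + 241081*(2 + 1964 + 4*241081))/(-185996) = (-409885 + 241081*(2 + 1964 + 964324))*(-1/185996) = (-409885 + 241081*966290)*(-1/185996) = (-409885 + 232954159490)*(-1/185996) = 232953749605*(-1/185996) = -232953749605/185996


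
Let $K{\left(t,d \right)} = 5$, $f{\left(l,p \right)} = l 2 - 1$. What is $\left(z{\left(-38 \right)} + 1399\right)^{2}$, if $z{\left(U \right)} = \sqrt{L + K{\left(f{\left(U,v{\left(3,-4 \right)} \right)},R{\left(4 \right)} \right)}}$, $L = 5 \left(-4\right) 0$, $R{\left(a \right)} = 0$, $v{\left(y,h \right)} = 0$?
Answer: $\left(1399 + \sqrt{5}\right)^{2} \approx 1.9635 \cdot 10^{6}$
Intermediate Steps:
$f{\left(l,p \right)} = -1 + 2 l$ ($f{\left(l,p \right)} = 2 l - 1 = -1 + 2 l$)
$L = 0$ ($L = \left(-20\right) 0 = 0$)
$z{\left(U \right)} = \sqrt{5}$ ($z{\left(U \right)} = \sqrt{0 + 5} = \sqrt{5}$)
$\left(z{\left(-38 \right)} + 1399\right)^{2} = \left(\sqrt{5} + 1399\right)^{2} = \left(1399 + \sqrt{5}\right)^{2}$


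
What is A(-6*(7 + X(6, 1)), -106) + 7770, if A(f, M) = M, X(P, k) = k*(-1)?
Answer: 7664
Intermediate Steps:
X(P, k) = -k
A(-6*(7 + X(6, 1)), -106) + 7770 = -106 + 7770 = 7664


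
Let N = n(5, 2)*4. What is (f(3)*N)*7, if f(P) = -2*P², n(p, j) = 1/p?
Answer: -504/5 ≈ -100.80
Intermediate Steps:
N = ⅘ (N = 4/5 = (⅕)*4 = ⅘ ≈ 0.80000)
(f(3)*N)*7 = (-2*3²*(⅘))*7 = (-2*9*(⅘))*7 = -18*⅘*7 = -72/5*7 = -504/5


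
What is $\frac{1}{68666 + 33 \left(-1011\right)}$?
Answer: $\frac{1}{35303} \approx 2.8326 \cdot 10^{-5}$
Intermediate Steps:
$\frac{1}{68666 + 33 \left(-1011\right)} = \frac{1}{68666 - 33363} = \frac{1}{35303}$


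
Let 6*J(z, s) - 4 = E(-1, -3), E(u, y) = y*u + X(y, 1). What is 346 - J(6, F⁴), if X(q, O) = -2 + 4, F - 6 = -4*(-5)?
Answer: 689/2 ≈ 344.50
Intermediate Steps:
F = 26 (F = 6 - 4*(-5) = 6 + 20 = 26)
X(q, O) = 2
E(u, y) = 2 + u*y (E(u, y) = y*u + 2 = u*y + 2 = 2 + u*y)
J(z, s) = 3/2 (J(z, s) = ⅔ + (2 - 1*(-3))/6 = ⅔ + (2 + 3)/6 = ⅔ + (⅙)*5 = ⅔ + ⅚ = 3/2)
346 - J(6, F⁴) = 346 - 1*3/2 = 346 - 3/2 = 689/2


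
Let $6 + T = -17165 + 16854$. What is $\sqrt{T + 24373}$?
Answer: $2 \sqrt{6014} \approx 155.1$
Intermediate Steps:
$T = -317$ ($T = -6 + \left(-17165 + 16854\right) = -6 - 311 = -317$)
$\sqrt{T + 24373} = \sqrt{-317 + 24373} = \sqrt{24056} = 2 \sqrt{6014}$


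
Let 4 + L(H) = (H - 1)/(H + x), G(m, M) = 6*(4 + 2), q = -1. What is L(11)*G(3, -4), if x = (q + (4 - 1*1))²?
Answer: -120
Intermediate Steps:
x = 4 (x = (-1 + (4 - 1*1))² = (-1 + (4 - 1))² = (-1 + 3)² = 2² = 4)
G(m, M) = 36 (G(m, M) = 6*6 = 36)
L(H) = -4 + (-1 + H)/(4 + H) (L(H) = -4 + (H - 1)/(H + 4) = -4 + (-1 + H)/(4 + H))
L(11)*G(3, -4) = ((-17 - 3*11)/(4 + 11))*36 = ((-17 - 33)/15)*36 = ((1/15)*(-50))*36 = -10/3*36 = -120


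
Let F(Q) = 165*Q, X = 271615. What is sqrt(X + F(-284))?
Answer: sqrt(224755) ≈ 474.08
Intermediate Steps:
sqrt(X + F(-284)) = sqrt(271615 + 165*(-284)) = sqrt(271615 - 46860) = sqrt(224755)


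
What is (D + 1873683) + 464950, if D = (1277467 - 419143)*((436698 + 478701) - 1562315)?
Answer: -555261190151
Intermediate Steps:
D = -555263528784 (D = 858324*(915399 - 1562315) = 858324*(-646916) = -555263528784)
(D + 1873683) + 464950 = (-555263528784 + 1873683) + 464950 = -555261655101 + 464950 = -555261190151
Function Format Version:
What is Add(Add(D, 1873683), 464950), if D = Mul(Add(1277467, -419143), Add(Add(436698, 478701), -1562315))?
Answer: -555261190151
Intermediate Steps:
D = -555263528784 (D = Mul(858324, Add(915399, -1562315)) = Mul(858324, -646916) = -555263528784)
Add(Add(D, 1873683), 464950) = Add(Add(-555263528784, 1873683), 464950) = Add(-555261655101, 464950) = -555261190151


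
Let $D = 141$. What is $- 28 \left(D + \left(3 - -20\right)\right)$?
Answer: $-4592$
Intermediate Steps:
$- 28 \left(D + \left(3 - -20\right)\right) = - 28 \left(141 + \left(3 - -20\right)\right) = - 28 \left(141 + \left(3 + 20\right)\right) = - 28 \left(141 + 23\right) = \left(-28\right) 164 = -4592$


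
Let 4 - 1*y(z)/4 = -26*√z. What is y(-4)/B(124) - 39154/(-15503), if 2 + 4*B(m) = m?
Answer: 2884490/945683 + 416*I/61 ≈ 3.0502 + 6.8197*I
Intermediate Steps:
y(z) = 16 + 104*√z (y(z) = 16 - (-104)*√z = 16 + 104*√z)
B(m) = -½ + m/4
y(-4)/B(124) - 39154/(-15503) = (16 + 104*√(-4))/(-½ + (¼)*124) - 39154/(-15503) = (16 + 104*(2*I))/(-½ + 31) - 39154*(-1/15503) = (16 + 208*I)/(61/2) + 39154/15503 = (16 + 208*I)*(2/61) + 39154/15503 = (32/61 + 416*I/61) + 39154/15503 = 2884490/945683 + 416*I/61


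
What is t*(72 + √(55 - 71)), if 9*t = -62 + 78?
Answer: 128 + 64*I/9 ≈ 128.0 + 7.1111*I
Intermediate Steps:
t = 16/9 (t = (-62 + 78)/9 = (⅑)*16 = 16/9 ≈ 1.7778)
t*(72 + √(55 - 71)) = 16*(72 + √(55 - 71))/9 = 16*(72 + √(-16))/9 = 16*(72 + 4*I)/9 = 128 + 64*I/9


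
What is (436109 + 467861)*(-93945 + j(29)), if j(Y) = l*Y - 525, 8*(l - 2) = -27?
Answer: -341736366815/4 ≈ -8.5434e+10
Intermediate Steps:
l = -11/8 (l = 2 + (1/8)*(-27) = 2 - 27/8 = -11/8 ≈ -1.3750)
j(Y) = -525 - 11*Y/8 (j(Y) = -11*Y/8 - 525 = -525 - 11*Y/8)
(436109 + 467861)*(-93945 + j(29)) = (436109 + 467861)*(-93945 + (-525 - 11/8*29)) = 903970*(-93945 + (-525 - 319/8)) = 903970*(-93945 - 4519/8) = 903970*(-756079/8) = -341736366815/4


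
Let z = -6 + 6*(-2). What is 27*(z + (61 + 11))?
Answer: 1458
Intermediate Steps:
z = -18 (z = -6 - 12 = -18)
27*(z + (61 + 11)) = 27*(-18 + (61 + 11)) = 27*(-18 + 72) = 27*54 = 1458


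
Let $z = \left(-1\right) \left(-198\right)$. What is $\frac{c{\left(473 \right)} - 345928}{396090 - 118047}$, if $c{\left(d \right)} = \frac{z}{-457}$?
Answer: $- \frac{158089294}{127065651} \approx -1.2442$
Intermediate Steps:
$z = 198$
$c{\left(d \right)} = - \frac{198}{457}$ ($c{\left(d \right)} = \frac{198}{-457} = 198 \left(- \frac{1}{457}\right) = - \frac{198}{457}$)
$\frac{c{\left(473 \right)} - 345928}{396090 - 118047} = \frac{- \frac{198}{457} - 345928}{396090 - 118047} = - \frac{158089294}{457 \cdot 278043} = \left(- \frac{158089294}{457}\right) \frac{1}{278043} = - \frac{158089294}{127065651}$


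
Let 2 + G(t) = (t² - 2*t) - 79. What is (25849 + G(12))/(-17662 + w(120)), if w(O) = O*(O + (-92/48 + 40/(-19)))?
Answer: -122968/17787 ≈ -6.9134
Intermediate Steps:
w(O) = O*(-917/228 + O) (w(O) = O*(O + (-92*1/48 + 40*(-1/19))) = O*(O + (-23/12 - 40/19)) = O*(O - 917/228) = O*(-917/228 + O))
G(t) = -81 + t² - 2*t (G(t) = -2 + ((t² - 2*t) - 79) = -2 + (-79 + t² - 2*t) = -81 + t² - 2*t)
(25849 + G(12))/(-17662 + w(120)) = (25849 + (-81 + 12² - 2*12))/(-17662 + (1/228)*120*(-917 + 228*120)) = (25849 + (-81 + 144 - 24))/(-17662 + (1/228)*120*(-917 + 27360)) = (25849 + 39)/(-17662 + (1/228)*120*26443) = 25888/(-17662 + 264430/19) = 25888/(-71148/19) = 25888*(-19/71148) = -122968/17787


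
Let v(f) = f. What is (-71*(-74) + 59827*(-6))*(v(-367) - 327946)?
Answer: 116126934604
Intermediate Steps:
(-71*(-74) + 59827*(-6))*(v(-367) - 327946) = (-71*(-74) + 59827*(-6))*(-367 - 327946) = (5254 - 358962)*(-328313) = -353708*(-328313) = 116126934604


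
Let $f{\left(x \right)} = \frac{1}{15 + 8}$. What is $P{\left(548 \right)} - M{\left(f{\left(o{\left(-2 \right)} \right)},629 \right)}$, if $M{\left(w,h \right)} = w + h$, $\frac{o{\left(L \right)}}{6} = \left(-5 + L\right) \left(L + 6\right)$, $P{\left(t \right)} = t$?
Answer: $- \frac{1864}{23} \approx -81.043$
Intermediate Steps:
$o{\left(L \right)} = 6 \left(-5 + L\right) \left(6 + L\right)$ ($o{\left(L \right)} = 6 \left(-5 + L\right) \left(L + 6\right) = 6 \left(-5 + L\right) \left(6 + L\right)$)
$f{\left(x \right)} = \frac{1}{23}$
$M{\left(w,h \right)} = h + w$
$P{\left(548 \right)} - M{\left(f{\left(o{\left(-2 \right)} \right)},629 \right)} = 548 - \left(629 + \frac{1}{23}\right) = 548 - \frac{14468}{23} = - \frac{1864}{23}$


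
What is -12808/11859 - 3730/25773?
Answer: -124778218/101880669 ≈ -1.2247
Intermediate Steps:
-12808/11859 - 3730/25773 = -124778218/101880669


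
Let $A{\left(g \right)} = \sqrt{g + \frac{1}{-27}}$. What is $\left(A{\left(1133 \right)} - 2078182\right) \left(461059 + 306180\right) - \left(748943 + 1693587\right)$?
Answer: $-1594464722028 + \frac{767239 \sqrt{91770}}{9} \approx -1.5944 \cdot 10^{12}$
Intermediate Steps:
$A{\left(g \right)} = \sqrt{- \frac{1}{27} + g}$ ($A{\left(g \right)} = \sqrt{g - \frac{1}{27}} = \sqrt{- \frac{1}{27} + g}$)
$\left(A{\left(1133 \right)} - 2078182\right) \left(461059 + 306180\right) - \left(748943 + 1693587\right) = \left(\frac{\sqrt{-3 + 81 \cdot 1133}}{9} - 2078182\right) \left(461059 + 306180\right) - \left(748943 + 1693587\right) = \left(\frac{\sqrt{-3 + 91773}}{9} - 2078182\right) 767239 - 2442530 = \left(\frac{\sqrt{91770}}{9} - 2078182\right) 767239 - 2442530 = \left(-2078182 + \frac{\sqrt{91770}}{9}\right) 767239 - 2442530 = \left(-1594462279498 + \frac{767239 \sqrt{91770}}{9}\right) - 2442530 = -1594464722028 + \frac{767239 \sqrt{91770}}{9}$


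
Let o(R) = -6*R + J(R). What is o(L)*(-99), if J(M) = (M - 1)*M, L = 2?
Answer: 990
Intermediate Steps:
J(M) = M*(-1 + M) (J(M) = (-1 + M)*M = M*(-1 + M))
o(R) = -6*R + R*(-1 + R)
o(L)*(-99) = (2*(-7 + 2))*(-99) = (2*(-5))*(-99) = -10*(-99) = 990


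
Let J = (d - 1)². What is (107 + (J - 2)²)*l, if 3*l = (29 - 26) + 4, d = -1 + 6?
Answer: 707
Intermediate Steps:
d = 5
l = 7/3 (l = ((29 - 26) + 4)/3 = (3 + 4)/3 = (⅓)*7 = 7/3 ≈ 2.3333)
J = 16 (J = (5 - 1)² = 4² = 16)
(107 + (J - 2)²)*l = (107 + (16 - 2)²)*(7/3) = (107 + 14²)*(7/3) = (107 + 196)*(7/3) = 303*(7/3) = 707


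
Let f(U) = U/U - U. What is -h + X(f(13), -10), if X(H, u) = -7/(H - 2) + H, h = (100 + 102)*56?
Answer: -22647/2 ≈ -11324.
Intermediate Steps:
h = 11312 (h = 202*56 = 11312)
f(U) = 1 - U
X(H, u) = H - 7/(-2 + H) (X(H, u) = -7/(-2 + H) + H = H - 7/(-2 + H))
-h + X(f(13), -10) = -1*11312 + (-7 + (1 - 1*13)² - 2*(1 - 1*13))/(-2 + (1 - 1*13)) = -11312 + (-7 + (1 - 13)² - 2*(1 - 13))/(-2 + (1 - 13)) = -11312 + (-7 + (-12)² - 2*(-12))/(-2 - 12) = -11312 + (-7 + 144 + 24)/(-14) = -11312 - 1/14*161 = -11312 - 23/2 = -22647/2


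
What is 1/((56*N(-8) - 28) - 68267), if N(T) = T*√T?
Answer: I/(-68295*I + 896*√2) ≈ -1.4637e-5 + 2.7158e-7*I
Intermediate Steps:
N(T) = T^(3/2)
1/((56*N(-8) - 28) - 68267) = 1/((56*(-8)^(3/2) - 28) - 68267) = 1/((56*(-16*I*√2) - 28) - 68267) = 1/((-896*I*√2 - 28) - 68267) = 1/((-28 - 896*I*√2) - 68267) = 1/(-68295 - 896*I*√2)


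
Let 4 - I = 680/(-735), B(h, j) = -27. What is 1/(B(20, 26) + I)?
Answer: -147/3245 ≈ -0.045300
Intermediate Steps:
I = 724/147 (I = 4 - 680/(-735) = 4 - 680*(-1)/735 = 4 - 1*(-136/147) = 4 + 136/147 = 724/147 ≈ 4.9252)
1/(B(20, 26) + I) = 1/(-27 + 724/147) = 1/(-3245/147) = -147/3245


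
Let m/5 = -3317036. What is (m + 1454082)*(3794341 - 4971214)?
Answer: 17807380696554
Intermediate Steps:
m = -16585180 (m = 5*(-3317036) = -16585180)
(m + 1454082)*(3794341 - 4971214) = (-16585180 + 1454082)*(3794341 - 4971214) = -15131098*(-1176873) = 17807380696554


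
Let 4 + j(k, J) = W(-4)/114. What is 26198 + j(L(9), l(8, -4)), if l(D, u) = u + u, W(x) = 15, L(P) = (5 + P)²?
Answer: 995377/38 ≈ 26194.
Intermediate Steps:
l(D, u) = 2*u
j(k, J) = -147/38 (j(k, J) = -4 + 15/114 = -4 + 15*(1/114) = -4 + 5/38 = -147/38)
26198 + j(L(9), l(8, -4)) = 26198 - 147/38 = 995377/38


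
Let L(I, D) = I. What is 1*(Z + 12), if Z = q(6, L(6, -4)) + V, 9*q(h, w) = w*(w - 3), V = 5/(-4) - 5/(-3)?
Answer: 173/12 ≈ 14.417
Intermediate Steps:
V = 5/12 (V = 5*(-1/4) - 5*(-1/3) = -5/4 + 5/3 = 5/12 ≈ 0.41667)
q(h, w) = w*(-3 + w)/9 (q(h, w) = (w*(w - 3))/9 = (w*(-3 + w))/9 = w*(-3 + w)/9)
Z = 29/12 (Z = (1/9)*6*(-3 + 6) + 5/12 = (1/9)*6*3 + 5/12 = 2 + 5/12 = 29/12 ≈ 2.4167)
1*(Z + 12) = 1*(29/12 + 12) = 1*(173/12) = 173/12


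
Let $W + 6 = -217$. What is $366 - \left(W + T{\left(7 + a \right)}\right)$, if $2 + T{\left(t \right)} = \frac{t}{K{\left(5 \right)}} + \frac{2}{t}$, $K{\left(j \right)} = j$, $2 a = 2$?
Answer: $\frac{11783}{20} \approx 589.15$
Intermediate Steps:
$a = 1$ ($a = \frac{1}{2} \cdot 2 = 1$)
$W = -223$ ($W = -6 - 217 = -223$)
$T{\left(t \right)} = -2 + \frac{2}{t} + \frac{t}{5}$ ($T{\left(t \right)} = -2 + \left(\frac{t}{5} + \frac{2}{t}\right) = -2 + \left(\frac{2}{t} + \frac{t}{5}\right) = -2 + \frac{2}{t} + \frac{t}{5}$)
$366 - \left(W + T{\left(7 + a \right)}\right) = 366 - \left(-223 + \left(-2 + \frac{2}{7 + 1} + \frac{7 + 1}{5}\right)\right) = 366 - \left(-223 + \left(-2 + \frac{2}{8} + \frac{1}{5} \cdot 8\right)\right) = 366 - \left(-223 + \left(-2 + 2 \cdot \frac{1}{8} + \frac{8}{5}\right)\right) = 366 - \left(-223 + \left(-2 + \frac{1}{4} + \frac{8}{5}\right)\right) = 366 - \left(-223 - \frac{3}{20}\right) = 366 - - \frac{4463}{20} = 366 + \frac{4463}{20} = \frac{11783}{20}$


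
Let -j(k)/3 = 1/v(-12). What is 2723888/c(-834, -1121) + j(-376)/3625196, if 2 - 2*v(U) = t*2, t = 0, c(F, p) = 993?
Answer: 9874627879069/3599819628 ≈ 2743.1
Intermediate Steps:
v(U) = 1 (v(U) = 1 - 0*2 = 1 - ½*0 = 1 + 0 = 1)
j(k) = -3 (j(k) = -3/1 = -3*1 = -3)
2723888/c(-834, -1121) + j(-376)/3625196 = 2723888/993 - 3/3625196 = 9874627879069/3599819628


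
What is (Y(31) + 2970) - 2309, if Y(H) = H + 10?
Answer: 702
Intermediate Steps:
Y(H) = 10 + H
(Y(31) + 2970) - 2309 = ((10 + 31) + 2970) - 2309 = (41 + 2970) - 2309 = 3011 - 2309 = 702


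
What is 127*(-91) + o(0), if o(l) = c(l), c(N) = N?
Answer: -11557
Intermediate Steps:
o(l) = l
127*(-91) + o(0) = 127*(-91) + 0 = -11557 + 0 = -11557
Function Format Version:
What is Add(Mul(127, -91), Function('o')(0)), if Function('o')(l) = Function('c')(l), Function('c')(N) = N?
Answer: -11557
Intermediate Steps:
Function('o')(l) = l
Add(Mul(127, -91), Function('o')(0)) = Add(Mul(127, -91), 0) = Add(-11557, 0) = -11557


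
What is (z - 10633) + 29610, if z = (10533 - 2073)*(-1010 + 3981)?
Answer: 25153637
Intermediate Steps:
z = 25134660 (z = 8460*2971 = 25134660)
(z - 10633) + 29610 = (25134660 - 10633) + 29610 = 25124027 + 29610 = 25153637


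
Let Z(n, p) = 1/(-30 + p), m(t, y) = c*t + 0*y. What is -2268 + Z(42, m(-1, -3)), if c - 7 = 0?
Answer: -83917/37 ≈ -2268.0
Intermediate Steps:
c = 7 (c = 7 + 0 = 7)
m(t, y) = 7*t (m(t, y) = 7*t + 0*y = 7*t + 0 = 7*t)
-2268 + Z(42, m(-1, -3)) = -2268 + 1/(-30 + 7*(-1)) = -2268 + 1/(-30 - 7) = -2268 + 1/(-37) = -2268 - 1/37 = -83917/37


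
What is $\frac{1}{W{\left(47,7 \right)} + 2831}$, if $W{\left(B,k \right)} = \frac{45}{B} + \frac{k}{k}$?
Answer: $\frac{47}{133149} \approx 0.00035299$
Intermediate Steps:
$W{\left(B,k \right)} = 1 + \frac{45}{B}$ ($W{\left(B,k \right)} = \frac{45}{B} + 1 = 1 + \frac{45}{B}$)
$\frac{1}{W{\left(47,7 \right)} + 2831} = \frac{1}{\frac{45 + 47}{47} + 2831} = \frac{1}{\frac{1}{47} \cdot 92 + 2831} = \frac{1}{\frac{92}{47} + 2831} = \frac{1}{\frac{133149}{47}} = \frac{47}{133149}$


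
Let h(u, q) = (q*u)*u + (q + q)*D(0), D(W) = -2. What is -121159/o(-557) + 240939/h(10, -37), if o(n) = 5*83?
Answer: -176782151/491360 ≈ -359.78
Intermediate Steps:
o(n) = 415
h(u, q) = -4*q + q*u² (h(u, q) = (q*u)*u + (q + q)*(-2) = q*u² + (2*q)*(-2) = q*u² - 4*q = -4*q + q*u²)
-121159/o(-557) + 240939/h(10, -37) = -121159/415 + 240939/((-37*(-4 + 10²))) = -121159*1/415 + 240939/((-37*(-4 + 100))) = -121159/415 + 240939/((-37*96)) = -121159/415 + 240939/(-3552) = -121159/415 + 240939*(-1/3552) = -121159/415 - 80313/1184 = -176782151/491360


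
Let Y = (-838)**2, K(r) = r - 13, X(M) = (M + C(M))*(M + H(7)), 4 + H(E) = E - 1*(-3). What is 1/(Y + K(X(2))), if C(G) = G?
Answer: 1/702263 ≈ 1.4240e-6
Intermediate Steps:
H(E) = -1 + E (H(E) = -4 + (E - 1*(-3)) = -4 + (E + 3) = -4 + (3 + E) = -1 + E)
X(M) = 2*M*(6 + M) (X(M) = (M + M)*(M + (-1 + 7)) = (2*M)*(M + 6) = (2*M)*(6 + M) = 2*M*(6 + M))
K(r) = -13 + r
Y = 702244
1/(Y + K(X(2))) = 1/(702244 + (-13 + 2*2*(6 + 2))) = 1/(702244 + (-13 + 2*2*8)) = 1/(702244 + (-13 + 32)) = 1/(702244 + 19) = 1/702263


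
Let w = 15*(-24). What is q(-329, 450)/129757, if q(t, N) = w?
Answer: -360/129757 ≈ -0.0027744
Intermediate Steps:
w = -360
q(t, N) = -360
q(-329, 450)/129757 = -360/129757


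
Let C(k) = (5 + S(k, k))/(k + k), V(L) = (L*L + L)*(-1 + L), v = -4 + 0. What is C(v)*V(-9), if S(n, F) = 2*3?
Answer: 990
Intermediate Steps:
v = -4
S(n, F) = 6
V(L) = (-1 + L)*(L + L**2) (V(L) = (L**2 + L)*(-1 + L) = (L + L**2)*(-1 + L) = (-1 + L)*(L + L**2))
C(k) = 11/(2*k) (C(k) = (5 + 6)/(k + k) = 11/((2*k)) = 11*(1/(2*k)) = 11/(2*k))
C(v)*V(-9) = ((11/2)/(-4))*((-9)**3 - 1*(-9)) = ((11/2)*(-1/4))*(-729 + 9) = -11/8*(-720) = 990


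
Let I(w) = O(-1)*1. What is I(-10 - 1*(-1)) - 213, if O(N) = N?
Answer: -214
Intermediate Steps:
I(w) = -1 (I(w) = -1*1 = -1)
I(-10 - 1*(-1)) - 213 = -1 - 213 = -214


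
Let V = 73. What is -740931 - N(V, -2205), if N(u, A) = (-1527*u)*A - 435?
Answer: -246534051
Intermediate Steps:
N(u, A) = -435 - 1527*A*u (N(u, A) = -1527*A*u - 435 = -435 - 1527*A*u)
-740931 - N(V, -2205) = -740931 - (-435 - 1527*(-2205)*73) = -740931 - (-435 + 245793555) = -740931 - 1*245793120 = -740931 - 245793120 = -246534051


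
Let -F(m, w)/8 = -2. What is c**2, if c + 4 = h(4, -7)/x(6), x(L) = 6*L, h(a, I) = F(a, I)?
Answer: 1024/81 ≈ 12.642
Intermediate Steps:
F(m, w) = 16 (F(m, w) = -8*(-2) = 16)
h(a, I) = 16
c = -32/9 (c = -4 + 16/((6*6)) = -4 + 16/36 = -4 + 16*(1/36) = -4 + 4/9 = -32/9 ≈ -3.5556)
c**2 = (-32/9)**2 = 1024/81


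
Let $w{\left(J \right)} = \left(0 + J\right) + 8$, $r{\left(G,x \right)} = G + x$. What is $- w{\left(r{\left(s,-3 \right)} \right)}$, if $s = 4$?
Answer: $-9$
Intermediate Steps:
$w{\left(J \right)} = 8 + J$ ($w{\left(J \right)} = J + 8 = 8 + J$)
$- w{\left(r{\left(s,-3 \right)} \right)} = - (8 + \left(4 - 3\right)) = - (8 + 1) = \left(-1\right) 9 = -9$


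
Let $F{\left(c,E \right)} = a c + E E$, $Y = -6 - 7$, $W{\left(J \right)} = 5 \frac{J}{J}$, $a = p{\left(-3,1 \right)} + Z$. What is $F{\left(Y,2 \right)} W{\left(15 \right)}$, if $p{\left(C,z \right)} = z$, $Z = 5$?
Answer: $-370$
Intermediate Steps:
$a = 6$ ($a = 1 + 5 = 6$)
$W{\left(J \right)} = 5$ ($W{\left(J \right)} = 5 \cdot 1 = 5$)
$Y = -13$ ($Y = -6 - 7 = -13$)
$F{\left(c,E \right)} = E^{2} + 6 c$ ($F{\left(c,E \right)} = 6 c + E E = 6 c + E^{2} = E^{2} + 6 c$)
$F{\left(Y,2 \right)} W{\left(15 \right)} = \left(2^{2} + 6 \left(-13\right)\right) 5 = \left(4 - 78\right) 5 = \left(-74\right) 5 = -370$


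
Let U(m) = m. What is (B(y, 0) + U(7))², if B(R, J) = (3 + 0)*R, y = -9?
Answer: 400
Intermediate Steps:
B(R, J) = 3*R
(B(y, 0) + U(7))² = (3*(-9) + 7)² = (-27 + 7)² = (-20)² = 400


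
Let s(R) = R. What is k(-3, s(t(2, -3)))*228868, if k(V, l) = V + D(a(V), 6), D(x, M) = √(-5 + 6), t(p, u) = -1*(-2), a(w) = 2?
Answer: -457736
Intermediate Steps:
t(p, u) = 2
D(x, M) = 1 (D(x, M) = √1 = 1)
k(V, l) = 1 + V (k(V, l) = V + 1 = 1 + V)
k(-3, s(t(2, -3)))*228868 = (1 - 3)*228868 = -2*228868 = -457736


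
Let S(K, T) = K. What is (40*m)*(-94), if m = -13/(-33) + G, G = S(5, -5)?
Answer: -669280/33 ≈ -20281.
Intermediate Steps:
G = 5
m = 178/33 (m = -13/(-33) + 5 = -13*(-1/33) + 5 = 13/33 + 5 = 178/33 ≈ 5.3939)
(40*m)*(-94) = (40*(178/33))*(-94) = (7120/33)*(-94) = -669280/33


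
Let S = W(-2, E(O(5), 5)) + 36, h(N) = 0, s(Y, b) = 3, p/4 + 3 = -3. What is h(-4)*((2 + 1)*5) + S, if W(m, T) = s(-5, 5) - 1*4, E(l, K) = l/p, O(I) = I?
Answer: 35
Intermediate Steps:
p = -24 (p = -12 + 4*(-3) = -12 - 12 = -24)
E(l, K) = -l/24 (E(l, K) = l/(-24) = l*(-1/24) = -l/24)
W(m, T) = -1 (W(m, T) = 3 - 1*4 = 3 - 4 = -1)
S = 35 (S = -1 + 36 = 35)
h(-4)*((2 + 1)*5) + S = 0*((2 + 1)*5) + 35 = 0*(3*5) + 35 = 0*15 + 35 = 0 + 35 = 35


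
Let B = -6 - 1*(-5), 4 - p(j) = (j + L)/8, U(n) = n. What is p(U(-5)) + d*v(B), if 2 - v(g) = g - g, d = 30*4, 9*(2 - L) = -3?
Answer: 733/3 ≈ 244.33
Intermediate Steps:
L = 7/3 (L = 2 - ⅑*(-3) = 2 + ⅓ = 7/3 ≈ 2.3333)
p(j) = 89/24 - j/8 (p(j) = 4 - (j + 7/3)/8 = 4 - (7/3 + j)/8 = 4 - (7/24 + j/8) = 4 + (-7/24 - j/8) = 89/24 - j/8)
d = 120
B = -1 (B = -6 + 5 = -1)
v(g) = 2 (v(g) = 2 - (g - g) = 2 - 1*0 = 2 + 0 = 2)
p(U(-5)) + d*v(B) = (89/24 - ⅛*(-5)) + 120*2 = (89/24 + 5/8) + 240 = 13/3 + 240 = 733/3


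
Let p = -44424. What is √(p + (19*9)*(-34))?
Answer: 3*I*√5582 ≈ 224.14*I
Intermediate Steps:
√(p + (19*9)*(-34)) = √(-44424 + (19*9)*(-34)) = √(-44424 + 171*(-34)) = √(-44424 - 5814) = √(-50238) = 3*I*√5582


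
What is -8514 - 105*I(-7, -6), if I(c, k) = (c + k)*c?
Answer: -18069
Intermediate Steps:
I(c, k) = c*(c + k)
-8514 - 105*I(-7, -6) = -8514 - (-735)*(-7 - 6) = -8514 - (-735)*(-13) = -8514 - 105*91 = -8514 - 9555 = -18069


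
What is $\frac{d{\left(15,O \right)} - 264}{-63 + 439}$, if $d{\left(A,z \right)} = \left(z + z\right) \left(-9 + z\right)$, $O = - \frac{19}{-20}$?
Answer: $- \frac{55859}{75200} \approx -0.74281$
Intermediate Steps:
$O = \frac{19}{20}$ ($O = \left(-19\right) \left(- \frac{1}{20}\right) = \frac{19}{20} \approx 0.95$)
$d{\left(A,z \right)} = 2 z \left(-9 + z\right)$
$\frac{d{\left(15,O \right)} - 264}{-63 + 439} = \frac{2 \cdot \frac{19}{20} \left(-9 + \frac{19}{20}\right) - 264}{-63 + 439} = \frac{2 \cdot \frac{19}{20} \left(- \frac{161}{20}\right) - 264}{376} = \left(- \frac{3059}{200} - 264\right) \frac{1}{376} = \left(- \frac{55859}{200}\right) \frac{1}{376} = - \frac{55859}{75200}$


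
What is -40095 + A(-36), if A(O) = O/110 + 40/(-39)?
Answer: -86006677/2145 ≈ -40096.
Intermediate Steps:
A(O) = -40/39 + O/110 (A(O) = O*(1/110) + 40*(-1/39) = O/110 - 40/39 = -40/39 + O/110)
-40095 + A(-36) = -40095 + (-40/39 + (1/110)*(-36)) = -40095 + (-40/39 - 18/55) = -40095 - 2902/2145 = -86006677/2145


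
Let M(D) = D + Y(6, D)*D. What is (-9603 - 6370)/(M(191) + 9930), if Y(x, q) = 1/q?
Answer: -15973/10122 ≈ -1.5780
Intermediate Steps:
M(D) = 1 + D (M(D) = D + D/D = D + 1 = 1 + D)
(-9603 - 6370)/(M(191) + 9930) = (-9603 - 6370)/((1 + 191) + 9930) = -15973/(192 + 9930) = -15973/10122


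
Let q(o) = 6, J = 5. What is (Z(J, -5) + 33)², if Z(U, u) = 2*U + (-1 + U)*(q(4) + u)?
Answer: 2209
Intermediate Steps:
Z(U, u) = 2*U + (-1 + U)*(6 + u)
(Z(J, -5) + 33)² = ((-6 - 1*(-5) + 8*5 + 5*(-5)) + 33)² = ((-6 + 5 + 40 - 25) + 33)² = (14 + 33)² = 47² = 2209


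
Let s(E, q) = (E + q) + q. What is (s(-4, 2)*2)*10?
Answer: 0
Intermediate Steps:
s(E, q) = E + 2*q
(s(-4, 2)*2)*10 = ((-4 + 2*2)*2)*10 = ((-4 + 4)*2)*10 = (0*2)*10 = 0*10 = 0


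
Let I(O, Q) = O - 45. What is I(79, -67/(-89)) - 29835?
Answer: -29801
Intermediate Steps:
I(O, Q) = -45 + O
I(79, -67/(-89)) - 29835 = (-45 + 79) - 29835 = 34 - 29835 = -29801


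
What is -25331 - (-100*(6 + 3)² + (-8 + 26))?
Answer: -17249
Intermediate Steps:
-25331 - (-100*(6 + 3)² + (-8 + 26)) = -25331 - (-100*9² + 18) = -25331 - (-100*81 + 18) = -25331 - (-8100 + 18) = -25331 - 1*(-8082) = -25331 + 8082 = -17249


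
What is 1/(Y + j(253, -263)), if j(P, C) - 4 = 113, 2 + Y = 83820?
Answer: 1/83935 ≈ 1.1914e-5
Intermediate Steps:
Y = 83818 (Y = -2 + 83820 = 83818)
j(P, C) = 117 (j(P, C) = 4 + 113 = 117)
1/(Y + j(253, -263)) = 1/(83818 + 117) = 1/83935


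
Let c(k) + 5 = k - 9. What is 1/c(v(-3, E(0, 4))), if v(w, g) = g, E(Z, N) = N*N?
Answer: ½ ≈ 0.50000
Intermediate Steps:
E(Z, N) = N²
c(k) = -14 + k (c(k) = -5 + (k - 9) = -5 + (-9 + k) = -14 + k)
1/c(v(-3, E(0, 4))) = 1/(-14 + 4²) = 1/(-14 + 16) = 1/2 = ½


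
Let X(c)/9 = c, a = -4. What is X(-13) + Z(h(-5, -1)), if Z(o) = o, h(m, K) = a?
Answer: -121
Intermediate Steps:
h(m, K) = -4
X(c) = 9*c
X(-13) + Z(h(-5, -1)) = 9*(-13) - 4 = -117 - 4 = -121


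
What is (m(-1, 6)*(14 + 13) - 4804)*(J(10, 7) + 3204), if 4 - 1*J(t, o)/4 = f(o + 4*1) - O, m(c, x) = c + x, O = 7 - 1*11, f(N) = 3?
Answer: -14903448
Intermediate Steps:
O = -4 (O = 7 - 11 = -4)
J(t, o) = -12 (J(t, o) = 16 - 4*(3 - 1*(-4)) = 16 - 4*(3 + 4) = 16 - 4*7 = 16 - 28 = -12)
(m(-1, 6)*(14 + 13) - 4804)*(J(10, 7) + 3204) = ((-1 + 6)*(14 + 13) - 4804)*(-12 + 3204) = (5*27 - 4804)*3192 = (135 - 4804)*3192 = -4669*3192 = -14903448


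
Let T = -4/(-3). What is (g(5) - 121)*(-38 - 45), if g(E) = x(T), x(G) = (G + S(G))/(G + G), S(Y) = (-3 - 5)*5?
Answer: 22493/2 ≈ 11247.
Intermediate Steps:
S(Y) = -40 (S(Y) = -8*5 = -40)
T = 4/3 (T = -4*(-1/3) = 4/3 ≈ 1.3333)
x(G) = (-40 + G)/(2*G) (x(G) = (G - 40)/(G + G) = (-40 + G)/((2*G)) = (-40 + G)*(1/(2*G)) = (-40 + G)/(2*G))
g(E) = -29/2 (g(E) = (-40 + 4/3)/(2*(4/3)) = (1/2)*(3/4)*(-116/3) = -29/2)
(g(5) - 121)*(-38 - 45) = (-29/2 - 121)*(-38 - 45) = -271/2*(-83) = 22493/2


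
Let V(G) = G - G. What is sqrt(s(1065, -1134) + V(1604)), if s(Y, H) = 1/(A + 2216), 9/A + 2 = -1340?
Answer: sqrt(3990924146)/2973863 ≈ 0.021243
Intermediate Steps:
A = -9/1342 (A = 9/(-2 - 1340) = 9/(-1342) = 9*(-1/1342) = -9/1342 ≈ -0.0067064)
V(G) = 0
s(Y, H) = 1342/2973863 (s(Y, H) = 1/(-9/1342 + 2216) = 1/(2973863/1342) = 1342/2973863)
sqrt(s(1065, -1134) + V(1604)) = sqrt(1342/2973863 + 0) = sqrt(1342/2973863) = sqrt(3990924146)/2973863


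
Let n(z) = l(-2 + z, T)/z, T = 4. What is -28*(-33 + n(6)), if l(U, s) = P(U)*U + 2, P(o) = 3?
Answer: 2576/3 ≈ 858.67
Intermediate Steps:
l(U, s) = 2 + 3*U (l(U, s) = 3*U + 2 = 2 + 3*U)
n(z) = (-4 + 3*z)/z (n(z) = (2 + 3*(-2 + z))/z = (2 + (-6 + 3*z))/z = (-4 + 3*z)/z)
-28*(-33 + n(6)) = -28*(-33 + (3 - 4/6)) = -28*(-33 + (3 - 4*⅙)) = -28*(-33 + (3 - ⅔)) = -28*(-33 + 7/3) = -28*(-92/3) = 2576/3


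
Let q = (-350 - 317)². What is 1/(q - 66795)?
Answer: 1/378094 ≈ 2.6448e-6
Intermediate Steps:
q = 444889 (q = (-667)² = 444889)
1/(q - 66795) = 1/(444889 - 66795) = 1/378094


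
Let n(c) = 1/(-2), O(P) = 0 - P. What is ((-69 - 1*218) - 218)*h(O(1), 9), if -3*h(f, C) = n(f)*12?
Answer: -1010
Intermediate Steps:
O(P) = -P
n(c) = -½ (n(c) = 1*(-½) = -½)
h(f, C) = 2 (h(f, C) = -(-1)*12/6 = -⅓*(-6) = 2)
((-69 - 1*218) - 218)*h(O(1), 9) = ((-69 - 1*218) - 218)*2 = ((-69 - 218) - 218)*2 = (-287 - 218)*2 = -505*2 = -1010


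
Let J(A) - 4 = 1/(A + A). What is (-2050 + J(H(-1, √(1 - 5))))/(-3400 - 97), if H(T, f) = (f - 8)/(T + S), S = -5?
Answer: 34776/59449 - 3*I/118898 ≈ 0.58497 - 2.5232e-5*I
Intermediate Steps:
H(T, f) = (-8 + f)/(-5 + T) (H(T, f) = (f - 8)/(T - 5) = (-8 + f)/(-5 + T))
J(A) = 4 + 1/(2*A) (J(A) = 4 + 1/(A + A) = 4 + 1/(2*A))
(-2050 + J(H(-1, √(1 - 5))))/(-3400 - 97) = (-2050 + (4 + 1/(2*(((-8 + √(1 - 5))/(-5 - 1))))))/(-3400 - 97) = (-2050 + (4 + 1/(2*(((-8 + √(-4))/(-6))))))/(-3497) = (-2050 + (4 + 1/(2*((-(-8 + 2*I)/6)))))*(-1/3497) = (-2050 + (4 + 1/(2*(4/3 - I/3))))*(-1/3497) = (-2050 + (4 + (9*(4/3 + I/3)/17)/2))*(-1/3497) = (-2050 + (4 + 9*(4/3 + I/3)/34))*(-1/3497) = (-2046 + 9*(4/3 + I/3)/34)*(-1/3497) = 2046/3497 - 9*(4/3 + I/3)/118898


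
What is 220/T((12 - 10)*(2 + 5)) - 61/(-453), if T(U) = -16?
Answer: -24671/1812 ≈ -13.615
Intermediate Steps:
220/T((12 - 10)*(2 + 5)) - 61/(-453) = 220/(-16) - 61/(-453) = 220*(-1/16) - 61*(-1/453) = -55/4 + 61/453 = -24671/1812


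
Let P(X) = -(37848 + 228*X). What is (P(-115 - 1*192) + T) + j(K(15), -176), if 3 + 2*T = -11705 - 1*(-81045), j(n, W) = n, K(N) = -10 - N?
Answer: 133583/2 ≈ 66792.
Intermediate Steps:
T = 69337/2 (T = -3/2 + (-11705 - 1*(-81045))/2 = -3/2 + (-11705 + 81045)/2 = -3/2 + (½)*69340 = -3/2 + 34670 = 69337/2 ≈ 34669.)
P(X) = -37848 - 228*X (P(X) = -(37848 + 228*X) = -228*(166 + X) = -37848 - 228*X)
(P(-115 - 1*192) + T) + j(K(15), -176) = ((-37848 - 228*(-115 - 1*192)) + 69337/2) + (-10 - 1*15) = ((-37848 - 228*(-115 - 192)) + 69337/2) + (-10 - 15) = ((-37848 - 228*(-307)) + 69337/2) - 25 = ((-37848 + 69996) + 69337/2) - 25 = (32148 + 69337/2) - 25 = 133633/2 - 25 = 133583/2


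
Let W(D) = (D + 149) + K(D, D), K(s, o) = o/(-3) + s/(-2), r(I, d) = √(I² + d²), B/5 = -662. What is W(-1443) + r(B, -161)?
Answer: -183/2 + √10982021 ≈ 3222.4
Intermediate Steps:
B = -3310 (B = 5*(-662) = -3310)
K(s, o) = -s/2 - o/3 (K(s, o) = o*(-⅓) + s*(-½) = -o/3 - s/2 = -s/2 - o/3)
W(D) = 149 + D/6 (W(D) = (D + 149) + (-D/2 - D/3) = (149 + D) - 5*D/6 = 149 + D/6)
W(-1443) + r(B, -161) = (149 + (⅙)*(-1443)) + √((-3310)² + (-161)²) = (149 - 481/2) + √(10956100 + 25921) = -183/2 + √10982021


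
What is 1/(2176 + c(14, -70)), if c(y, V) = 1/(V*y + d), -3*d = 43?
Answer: 2983/6491005 ≈ 0.00045956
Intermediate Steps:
d = -43/3 (d = -1/3*43 = -43/3 ≈ -14.333)
c(y, V) = 1/(-43/3 + V*y) (c(y, V) = 1/(V*y - 43/3) = 1/(-43/3 + V*y))
1/(2176 + c(14, -70)) = 1/(2176 + 3/(-43 + 3*(-70)*14)) = 1/(2176 + 3/(-43 - 2940)) = 1/(2176 + 3/(-2983)) = 1/(2176 + 3*(-1/2983)) = 1/(2176 - 3/2983) = 1/(6491005/2983) = 2983/6491005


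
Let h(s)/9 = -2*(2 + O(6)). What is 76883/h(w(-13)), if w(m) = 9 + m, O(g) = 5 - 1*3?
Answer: -76883/72 ≈ -1067.8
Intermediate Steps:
O(g) = 2 (O(g) = 5 - 3 = 2)
h(s) = -72 (h(s) = 9*(-2*(2 + 2)) = 9*(-2*4) = 9*(-8) = -72)
76883/h(w(-13)) = 76883/(-72) = 76883*(-1/72) = -76883/72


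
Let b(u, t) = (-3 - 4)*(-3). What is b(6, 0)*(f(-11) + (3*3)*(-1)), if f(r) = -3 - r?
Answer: -21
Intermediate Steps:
b(u, t) = 21 (b(u, t) = -7*(-3) = 21)
b(6, 0)*(f(-11) + (3*3)*(-1)) = 21*((-3 - 1*(-11)) + (3*3)*(-1)) = 21*((-3 + 11) + 9*(-1)) = 21*(8 - 9) = 21*(-1) = -21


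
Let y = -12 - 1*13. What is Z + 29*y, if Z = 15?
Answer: -710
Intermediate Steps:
y = -25 (y = -12 - 13 = -25)
Z + 29*y = 15 + 29*(-25) = 15 - 725 = -710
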